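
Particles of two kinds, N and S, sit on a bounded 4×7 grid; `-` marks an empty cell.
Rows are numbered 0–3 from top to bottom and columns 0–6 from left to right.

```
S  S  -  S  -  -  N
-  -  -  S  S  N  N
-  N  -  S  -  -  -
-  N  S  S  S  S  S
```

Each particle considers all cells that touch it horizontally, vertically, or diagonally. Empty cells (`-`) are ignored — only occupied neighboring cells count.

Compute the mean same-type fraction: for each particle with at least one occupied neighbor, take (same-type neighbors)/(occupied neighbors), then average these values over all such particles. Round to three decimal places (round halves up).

(0,0)S 1/1
(0,1)S 1/1
(0,3)S 2/2
(0,6)N 2/2
(1,3)S 3/3
(1,4)S 3/4
(1,5)N 2/3
(1,6)N 2/2
(2,1)N 1/2
(2,3)S 5/5
(3,1)N 1/2
(3,2)S 2/4
(3,3)S 3/3
(3,4)S 3/3
(3,5)S 2/2
(3,6)S 1/1
Sum over 16 particles: 1/1 + 1/1 + 2/2 + 2/2 + 3/3 + 3/4 + 2/3 + 2/2 + 1/2 + 5/5 + 1/2 + 2/4 + 3/3 + 3/3 + 2/2 + 1/1 = 167/12; mean = 167/12 ÷ 16 = 167/192 = 0.869791… → 0.870.

0.870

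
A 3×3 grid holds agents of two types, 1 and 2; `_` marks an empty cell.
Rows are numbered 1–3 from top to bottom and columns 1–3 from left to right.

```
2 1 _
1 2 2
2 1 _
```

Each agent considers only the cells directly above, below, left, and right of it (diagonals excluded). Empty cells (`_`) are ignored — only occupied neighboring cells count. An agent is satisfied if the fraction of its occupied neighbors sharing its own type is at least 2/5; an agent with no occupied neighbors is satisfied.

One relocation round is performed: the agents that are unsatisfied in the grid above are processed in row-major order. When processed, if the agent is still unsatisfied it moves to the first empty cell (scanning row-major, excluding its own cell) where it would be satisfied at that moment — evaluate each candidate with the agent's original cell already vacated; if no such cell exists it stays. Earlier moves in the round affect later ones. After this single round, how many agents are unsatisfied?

1

Initially unsatisfied (in order): (1,1), (1,2), (2,1), (2,2), (3,1), (3,2).
  (1,1) → (1,3).
  (1,2) → (1,1).
  (2,1) → (3,3).
  (2,2): now satisfied by earlier moves; stays.
  (3,1) → (1,2).
  (3,2): now satisfied by earlier moves; stays.
Resulting grid:
1 2 2
_ 2 2
_ 1 1
Unsatisfied now: (1,1).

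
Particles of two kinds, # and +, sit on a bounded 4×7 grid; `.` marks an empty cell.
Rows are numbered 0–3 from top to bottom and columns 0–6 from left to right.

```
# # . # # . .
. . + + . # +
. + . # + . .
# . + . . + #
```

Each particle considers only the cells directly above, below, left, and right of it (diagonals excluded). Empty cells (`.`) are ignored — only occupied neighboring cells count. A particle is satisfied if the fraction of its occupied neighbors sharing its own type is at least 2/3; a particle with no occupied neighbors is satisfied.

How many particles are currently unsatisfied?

8

(0,0)# 1/1 ok
(0,1)# 1/1 ok
(0,3)# 1/2 unhappy
(0,4)# 1/1 ok
(1,2)+ 1/1 ok
(1,3)+ 1/3 unhappy
(1,5)# 0/1 unhappy
(1,6)+ 0/1 unhappy
(2,1)+ 0/0 ok
(2,3)# 0/2 unhappy
(2,4)+ 0/1 unhappy
(3,0)# 0/0 ok
(3,2)+ 0/0 ok
(3,5)+ 0/1 unhappy
(3,6)# 0/1 unhappy
Unsatisfied: (0,3), (1,3), (1,5), (1,6), (2,3), (2,4), (3,5), (3,6) — 8 in total.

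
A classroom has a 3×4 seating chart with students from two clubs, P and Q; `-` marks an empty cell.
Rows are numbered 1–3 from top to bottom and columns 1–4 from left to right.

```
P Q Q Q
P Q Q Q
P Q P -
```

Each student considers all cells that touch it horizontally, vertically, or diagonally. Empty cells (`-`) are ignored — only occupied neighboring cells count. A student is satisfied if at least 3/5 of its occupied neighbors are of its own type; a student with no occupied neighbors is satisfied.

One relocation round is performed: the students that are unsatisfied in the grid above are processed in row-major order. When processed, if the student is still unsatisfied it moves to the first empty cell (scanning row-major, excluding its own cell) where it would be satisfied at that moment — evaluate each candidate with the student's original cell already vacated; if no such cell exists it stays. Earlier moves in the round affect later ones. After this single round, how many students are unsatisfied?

6

Initially unsatisfied (in order): (1,1), (2,1), (2,2), (3,1), (3,2), (3,3).
  (1,1): no empty cell satisfies it; stays.
  (2,1): no empty cell satisfies it; stays.
  (2,2) → (3,4).
  (3,1): no empty cell satisfies it; stays.
  (3,2): no empty cell satisfies it; stays.
  (3,3): no empty cell satisfies it; stays.
Resulting grid:
P Q Q Q
P - Q Q
P Q P Q
Unsatisfied now: (1,1), (1,2), (2,1), (3,1), (3,2), (3,3).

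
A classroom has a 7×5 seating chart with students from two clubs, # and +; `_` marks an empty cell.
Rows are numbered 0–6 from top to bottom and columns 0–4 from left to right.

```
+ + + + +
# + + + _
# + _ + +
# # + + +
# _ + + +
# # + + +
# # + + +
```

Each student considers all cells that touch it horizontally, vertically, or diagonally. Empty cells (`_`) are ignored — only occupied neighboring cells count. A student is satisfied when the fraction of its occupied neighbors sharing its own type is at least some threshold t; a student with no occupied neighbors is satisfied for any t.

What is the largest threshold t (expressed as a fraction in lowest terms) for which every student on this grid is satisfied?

Row 0: (0,0)+ 2/3 · (0,1)+ 4/5 · (0,2)+ 5/5 · (0,3)+ 4/4 · (0,4)+ 2/2
Row 1: (1,0)# 1/5 · (1,1)+ 5/7 · (1,2)+ 7/7 · (1,3)+ 6/6
Row 2: (2,0)# 3/5 · (2,1)+ 3/7 · (2,3)+ 6/6 · (2,4)+ 4/4
Row 3: (3,0)# 3/4 · (3,1)# 3/6 · (3,2)+ 5/6 · (3,3)+ 7/7 · (3,4)+ 5/5
Row 4: (4,0)# 4/4 · (4,2)+ 5/7 · (4,3)+ 8/8 · (4,4)+ 5/5
Row 5: (5,0)# 4/4 · (5,1)# 4/7 · (5,2)+ 5/7 · (5,3)+ 8/8 · (5,4)+ 5/5
Row 6: (6,0)# 3/3 · (6,1)# 3/5 · (6,2)+ 3/5 · (6,3)+ 5/5 · (6,4)+ 3/3
The smallest same-type fraction is 1/5 at (1,0), which reduces to 1/5. Any threshold above that leaves this student unsatisfied.

1/5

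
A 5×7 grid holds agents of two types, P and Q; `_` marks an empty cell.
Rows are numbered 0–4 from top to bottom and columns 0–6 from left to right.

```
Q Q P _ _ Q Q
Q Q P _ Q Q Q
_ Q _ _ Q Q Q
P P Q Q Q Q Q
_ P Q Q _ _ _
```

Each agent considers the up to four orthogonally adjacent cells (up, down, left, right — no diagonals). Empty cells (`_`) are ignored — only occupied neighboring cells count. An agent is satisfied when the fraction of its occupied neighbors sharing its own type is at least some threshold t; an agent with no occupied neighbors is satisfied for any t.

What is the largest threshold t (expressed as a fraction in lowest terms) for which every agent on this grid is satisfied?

Row 0: (0,0)Q 2/2 · (0,1)Q 2/3 · (0,2)P 1/2 · (0,5)Q 2/2 · (0,6)Q 2/2
Row 1: (1,0)Q 2/2 · (1,1)Q 3/4 · (1,2)P 1/2 · (1,4)Q 2/2 · (1,5)Q 4/4 · (1,6)Q 3/3
Row 2: (2,1)Q 1/2 · (2,4)Q 3/3 · (2,5)Q 4/4 · (2,6)Q 3/3
Row 3: (3,0)P 1/1 · (3,1)P 2/4 · (3,2)Q 2/3 · (3,3)Q 3/3 · (3,4)Q 3/3 · (3,5)Q 3/3 · (3,6)Q 2/2
Row 4: (4,1)P 1/2 · (4,2)Q 2/3 · (4,3)Q 2/2
The smallest same-type fraction is 1/2 at (0,2), which reduces to 1/2. Any threshold above that leaves this agent unsatisfied.

1/2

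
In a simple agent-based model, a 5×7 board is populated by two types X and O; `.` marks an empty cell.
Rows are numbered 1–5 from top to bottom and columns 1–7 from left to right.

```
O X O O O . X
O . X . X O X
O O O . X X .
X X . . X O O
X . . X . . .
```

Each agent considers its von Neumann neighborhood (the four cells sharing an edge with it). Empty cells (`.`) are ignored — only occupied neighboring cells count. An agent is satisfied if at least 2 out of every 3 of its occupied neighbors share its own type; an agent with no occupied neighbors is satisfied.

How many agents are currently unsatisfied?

Row 1: (1,1)O 1/2 unhappy · (1,2)X 0/2 unhappy · (1,3)O 1/3 unhappy · (1,4)O 2/2 ok · (1,5)O 1/2 unhappy · (1,7)X 1/1 ok
Row 2: (2,1)O 2/2 ok · (2,3)X 0/2 unhappy · (2,5)X 1/3 unhappy · (2,6)O 0/3 unhappy · (2,7)X 1/2 unhappy
Row 3: (3,1)O 2/3 ok · (3,2)O 2/3 ok · (3,3)O 1/2 unhappy · (3,5)X 3/3 ok · (3,6)X 1/3 unhappy
Row 4: (4,1)X 2/3 ok · (4,2)X 1/2 unhappy · (4,5)X 1/2 unhappy · (4,6)O 1/3 unhappy · (4,7)O 1/1 ok
Row 5: (5,1)X 1/1 ok · (5,4)X 0/0 ok
Unsatisfied: (1,1), (1,2), (1,3), (1,5), (2,3), (2,5), (2,6), (2,7), (3,3), (3,6), (4,2), (4,5), (4,6) — 13 in total.

13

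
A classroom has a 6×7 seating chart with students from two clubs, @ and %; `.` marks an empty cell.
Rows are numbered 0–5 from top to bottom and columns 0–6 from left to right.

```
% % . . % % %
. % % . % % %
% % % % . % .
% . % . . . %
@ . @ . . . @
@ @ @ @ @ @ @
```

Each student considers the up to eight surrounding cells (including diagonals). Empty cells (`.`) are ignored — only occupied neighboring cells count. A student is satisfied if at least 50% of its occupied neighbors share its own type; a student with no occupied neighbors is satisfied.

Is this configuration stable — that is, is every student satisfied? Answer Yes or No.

(0,0)% 2/2 ✓
(0,1)% 3/3 ✓
(0,4)% 3/3 ✓
(0,5)% 5/5 ✓
(0,6)% 3/3 ✓
(1,1)% 6/6 ✓
(1,2)% 5/5 ✓
(1,4)% 5/5 ✓
(1,5)% 6/6 ✓
(1,6)% 4/4 ✓
(2,0)% 3/3 ✓
(2,1)% 6/6 ✓
(2,2)% 5/5 ✓
(2,3)% 4/4 ✓
(2,5)% 4/4 ✓
(3,0)% 2/3 ✓
(3,2)% 3/4 ✓
(3,6)% 1/2 ✓
(4,0)@ 2/3 ✓
(4,2)@ 3/4 ✓
(4,6)@ 2/3 ✓
(5,0)@ 2/2 ✓
(5,1)@ 4/4 ✓
(5,2)@ 3/3 ✓
(5,3)@ 3/3 ✓
(5,4)@ 2/2 ✓
(5,5)@ 3/3 ✓
(5,6)@ 2/2 ✓
All meet the threshold, so the configuration is stable.

Yes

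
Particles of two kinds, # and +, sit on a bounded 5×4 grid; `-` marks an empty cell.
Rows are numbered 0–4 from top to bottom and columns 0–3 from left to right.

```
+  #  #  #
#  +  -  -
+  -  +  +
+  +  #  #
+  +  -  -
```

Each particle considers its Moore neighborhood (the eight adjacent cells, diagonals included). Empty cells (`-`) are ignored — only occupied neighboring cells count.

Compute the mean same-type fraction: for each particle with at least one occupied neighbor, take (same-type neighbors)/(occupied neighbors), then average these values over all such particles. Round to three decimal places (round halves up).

(0,0)+ 1/3
(0,1)# 2/4
(0,2)# 2/3
(0,3)# 1/1
(1,0)# 1/4
(1,1)+ 3/6
(2,0)+ 3/4
(2,2)+ 3/5
(2,3)+ 1/3
(3,0)+ 4/4
(3,1)+ 5/6
(3,2)# 1/5
(3,3)# 1/3
(4,0)+ 3/3
(4,1)+ 3/4
Sum over 15 particles: 1/3 + 2/4 + 2/3 + 1/1 + 1/4 + 3/6 + 3/4 + 3/5 + 1/3 + 4/4 + 5/6 + 1/5 + 1/3 + 3/3 + 3/4 = 181/20; mean = 181/20 ÷ 15 = 181/300 = 0.603333… → 0.603.

0.603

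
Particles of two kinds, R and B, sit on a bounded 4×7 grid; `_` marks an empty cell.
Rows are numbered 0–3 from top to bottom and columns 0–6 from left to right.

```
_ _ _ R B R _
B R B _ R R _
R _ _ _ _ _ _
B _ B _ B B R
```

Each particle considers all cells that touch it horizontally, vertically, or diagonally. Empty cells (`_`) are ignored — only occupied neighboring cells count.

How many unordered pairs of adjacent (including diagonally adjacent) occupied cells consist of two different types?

Scan each occupied cell's neighbors to the right and below (and the two forward diagonals) so each pair is counted once.
Row 0: R(0,3)–B(0,4)≠ R(0,3)–R(1,4)= R(0,3)–B(1,2)≠ B(0,4)–R(0,5)≠ B(0,4)–R(1,4)≠ B(0,4)–R(1,5)≠ R(0,5)–R(1,5)= R(0,5)–R(1,4)=  → 5/8 unlike.
Row 1: B(1,0)–R(1,1)≠ B(1,0)–R(2,0)≠ R(1,1)–B(1,2)≠ R(1,1)–R(2,0)= R(1,4)–R(1,5)=  → 3/5 unlike.
Row 2: R(2,0)–B(3,0)≠  → 1/1 unlike.
Row 3: B(3,4)–B(3,5)= B(3,5)–R(3,6)≠  → 1/2 unlike.
Total adjacent occupied pairs: 16; unlike-type pairs: 10.

10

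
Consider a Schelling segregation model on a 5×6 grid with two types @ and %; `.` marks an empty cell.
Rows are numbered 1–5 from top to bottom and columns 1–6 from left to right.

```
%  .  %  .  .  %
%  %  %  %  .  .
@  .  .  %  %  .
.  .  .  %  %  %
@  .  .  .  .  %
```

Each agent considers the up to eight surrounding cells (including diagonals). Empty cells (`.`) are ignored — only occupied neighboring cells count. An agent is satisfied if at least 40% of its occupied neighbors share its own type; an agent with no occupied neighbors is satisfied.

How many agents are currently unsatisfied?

Row 1: (1,1)% 2/2 satisfied · (1,3)% 3/3 satisfied · (1,6)% 0/0 satisfied
Row 2: (2,1)% 2/3 satisfied · (2,2)% 4/5 satisfied · (2,3)% 4/4 satisfied · (2,4)% 4/4 satisfied
Row 3: (3,1)@ 0/2 not · (3,4)% 5/5 satisfied · (3,5)% 5/5 satisfied
Row 4: (4,4)% 3/3 satisfied · (4,5)% 5/5 satisfied · (4,6)% 3/3 satisfied
Row 5: (5,1)@ 0/0 satisfied · (5,6)% 2/2 satisfied
Unsatisfied: (3,1) — 1 in total.

1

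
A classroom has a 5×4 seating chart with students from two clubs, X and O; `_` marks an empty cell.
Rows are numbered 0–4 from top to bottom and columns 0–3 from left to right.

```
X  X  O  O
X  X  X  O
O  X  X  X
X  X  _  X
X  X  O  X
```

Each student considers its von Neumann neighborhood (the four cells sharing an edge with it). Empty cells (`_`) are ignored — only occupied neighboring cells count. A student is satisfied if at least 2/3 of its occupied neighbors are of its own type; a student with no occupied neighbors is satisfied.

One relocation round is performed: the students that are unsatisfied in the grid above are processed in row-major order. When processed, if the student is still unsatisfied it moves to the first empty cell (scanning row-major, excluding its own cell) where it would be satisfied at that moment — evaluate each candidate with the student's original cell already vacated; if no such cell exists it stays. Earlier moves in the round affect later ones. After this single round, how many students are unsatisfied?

Initially unsatisfied (in order): (0,2), (1,2), (1,3), (2,0), (4,2), (4,3).
  (0,2): no empty cell satisfies it; stays.
  (1,2) → (3,2).
  (1,3): no empty cell satisfies it; stays.
  (2,0): no empty cell satisfies it; stays.
  (4,2): no empty cell satisfies it; stays.
  (4,3): no empty cell satisfies it; stays.
Resulting grid:
X X O O
X X _ O
O X X X
X X X X
X X O X
Unsatisfied now: (0,2), (1,3), (2,0), (4,2), (4,3).

5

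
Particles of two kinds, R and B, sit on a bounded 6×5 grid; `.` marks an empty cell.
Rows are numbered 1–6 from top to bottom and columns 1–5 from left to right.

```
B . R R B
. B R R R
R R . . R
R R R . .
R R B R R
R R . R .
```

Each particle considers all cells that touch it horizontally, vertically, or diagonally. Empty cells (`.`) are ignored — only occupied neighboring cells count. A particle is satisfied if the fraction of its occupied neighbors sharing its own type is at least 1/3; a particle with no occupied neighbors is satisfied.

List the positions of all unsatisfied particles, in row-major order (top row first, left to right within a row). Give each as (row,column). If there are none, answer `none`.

(1,5), (2,2), (5,3)

(1,1)B 1/1 ✓
(1,3)R 3/4 ✓
(1,4)R 4/5 ✓
(1,5)B 0/3 ✗
(2,2)B 1/5 ✗
(2,3)R 4/5 ✓
(2,4)R 5/6 ✓
(2,5)R 3/4 ✓
(3,1)R 3/4 ✓
(3,2)R 5/6 ✓
(3,5)R 2/2 ✓
(4,1)R 5/5 ✓
(4,2)R 6/7 ✓
(4,3)R 4/5 ✓
(5,1)R 5/5 ✓
(5,2)R 6/7 ✓
(5,3)B 0/6 ✗
(5,4)R 3/4 ✓
(5,5)R 2/2 ✓
(6,1)R 3/3 ✓
(6,2)R 3/4 ✓
(6,4)R 2/3 ✓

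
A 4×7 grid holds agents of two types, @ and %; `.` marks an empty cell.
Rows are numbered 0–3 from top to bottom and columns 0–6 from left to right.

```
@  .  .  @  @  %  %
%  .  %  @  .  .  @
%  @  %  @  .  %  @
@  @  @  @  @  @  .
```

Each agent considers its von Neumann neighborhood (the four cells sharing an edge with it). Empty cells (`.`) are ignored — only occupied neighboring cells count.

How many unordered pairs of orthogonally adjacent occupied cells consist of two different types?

11

Scan each occupied cell's neighbors to the right and below so each pair is counted once.
Row 0: @(0,0)–%(1,0)≠ @(0,3)–@(0,4)= @(0,3)–@(1,3)= @(0,4)–%(0,5)≠ %(0,5)–%(0,6)= %(0,6)–@(1,6)≠  → 3/6 unlike.
Row 1: %(1,0)–%(2,0)= %(1,2)–@(1,3)≠ %(1,2)–%(2,2)= @(1,3)–@(2,3)= @(1,6)–@(2,6)=  → 1/5 unlike.
Row 2: %(2,0)–@(2,1)≠ %(2,0)–@(3,0)≠ @(2,1)–%(2,2)≠ @(2,1)–@(3,1)= %(2,2)–@(2,3)≠ %(2,2)–@(3,2)≠ @(2,3)–@(3,3)= %(2,5)–@(2,6)≠ %(2,5)–@(3,5)≠  → 7/9 unlike.
Row 3: @(3,0)–@(3,1)= @(3,1)–@(3,2)= @(3,2)–@(3,3)= @(3,3)–@(3,4)= @(3,4)–@(3,5)=  → 0/5 unlike.
Total adjacent occupied pairs: 25; unlike-type pairs: 11.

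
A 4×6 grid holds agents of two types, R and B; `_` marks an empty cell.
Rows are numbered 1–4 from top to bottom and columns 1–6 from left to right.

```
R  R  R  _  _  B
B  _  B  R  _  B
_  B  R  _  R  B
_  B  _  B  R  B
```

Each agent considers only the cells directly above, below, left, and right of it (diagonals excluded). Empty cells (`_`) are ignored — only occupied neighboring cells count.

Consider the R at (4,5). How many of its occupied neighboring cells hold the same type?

1

Occupied neighbors of (4,5): (3,5)=R, (4,4)=B, (4,6)=B.
Same type (R): 1 of 3.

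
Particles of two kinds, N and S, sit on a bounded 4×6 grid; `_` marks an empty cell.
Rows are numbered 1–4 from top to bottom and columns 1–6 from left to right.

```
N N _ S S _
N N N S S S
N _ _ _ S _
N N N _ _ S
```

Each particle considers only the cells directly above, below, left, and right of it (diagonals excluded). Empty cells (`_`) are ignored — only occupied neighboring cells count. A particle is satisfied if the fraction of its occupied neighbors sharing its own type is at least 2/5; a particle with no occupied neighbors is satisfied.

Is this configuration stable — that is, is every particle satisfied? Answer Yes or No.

Row 1: (1,1)N 2/2 ✓ · (1,2)N 2/2 ✓ · (1,4)S 2/2 ✓ · (1,5)S 2/2 ✓
Row 2: (2,1)N 3/3 ✓ · (2,2)N 3/3 ✓ · (2,3)N 1/2 ✓ · (2,4)S 2/3 ✓ · (2,5)S 4/4 ✓ · (2,6)S 1/1 ✓
Row 3: (3,1)N 2/2 ✓ · (3,5)S 1/1 ✓
Row 4: (4,1)N 2/2 ✓ · (4,2)N 2/2 ✓ · (4,3)N 1/1 ✓ · (4,6)S 0/0 ✓
All meet the threshold, so the configuration is stable.

Yes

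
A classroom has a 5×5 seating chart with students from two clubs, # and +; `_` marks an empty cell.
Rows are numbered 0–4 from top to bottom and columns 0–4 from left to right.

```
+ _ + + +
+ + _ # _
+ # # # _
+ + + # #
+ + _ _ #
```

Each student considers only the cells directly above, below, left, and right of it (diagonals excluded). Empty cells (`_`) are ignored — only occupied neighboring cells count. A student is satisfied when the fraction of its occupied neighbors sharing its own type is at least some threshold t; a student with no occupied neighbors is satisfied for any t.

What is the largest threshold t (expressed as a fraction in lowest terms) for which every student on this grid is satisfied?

(0,0)+ 1/1
(0,2)+ 1/1
(0,3)+ 2/3
(0,4)+ 1/1
(1,0)+ 3/3
(1,1)+ 1/2
(1,3)# 1/2
(2,0)+ 2/3
(2,1)# 1/4
(2,2)# 2/3
(2,3)# 3/3
(3,0)+ 3/3
(3,1)+ 3/4
(3,2)+ 1/3
(3,3)# 2/3
(3,4)# 2/2
(4,0)+ 2/2
(4,1)+ 2/2
(4,4)# 1/1
The smallest same-type fraction is 1/4 at (2,1), which reduces to 1/4. Any threshold above that leaves this student unsatisfied.

1/4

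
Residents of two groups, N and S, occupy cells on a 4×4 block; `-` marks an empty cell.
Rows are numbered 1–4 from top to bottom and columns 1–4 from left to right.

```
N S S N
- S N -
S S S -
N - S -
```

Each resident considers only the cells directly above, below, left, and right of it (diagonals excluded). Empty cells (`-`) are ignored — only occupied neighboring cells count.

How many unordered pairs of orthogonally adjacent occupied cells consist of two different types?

Scan each occupied cell's neighbors to the right and below so each pair is counted once.
Row 1: N(1,1)–S(1,2)≠ S(1,2)–S(1,3)= S(1,2)–S(2,2)= S(1,3)–N(1,4)≠ S(1,3)–N(2,3)≠  → 3/5 unlike.
Row 2: S(2,2)–N(2,3)≠ S(2,2)–S(3,2)= N(2,3)–S(3,3)≠  → 2/3 unlike.
Row 3: S(3,1)–S(3,2)= S(3,1)–N(4,1)≠ S(3,2)–S(3,3)= S(3,3)–S(4,3)=  → 1/4 unlike.
Total adjacent occupied pairs: 12; unlike-type pairs: 6.

6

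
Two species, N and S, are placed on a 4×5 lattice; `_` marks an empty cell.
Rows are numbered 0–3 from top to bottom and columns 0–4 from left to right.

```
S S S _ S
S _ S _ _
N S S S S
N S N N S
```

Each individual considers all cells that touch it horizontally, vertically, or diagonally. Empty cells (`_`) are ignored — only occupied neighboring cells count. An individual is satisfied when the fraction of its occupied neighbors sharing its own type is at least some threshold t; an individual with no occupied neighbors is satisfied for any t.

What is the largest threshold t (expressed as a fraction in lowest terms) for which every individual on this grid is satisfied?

(0,0)S 2/2
(0,1)S 4/4
(0,2)S 2/2
(0,4)S — no occupied neighbors
(1,0)S 3/4
(1,2)S 5/5
(2,0)N 1/4
(2,1)S 4/7
(2,2)S 4/6
(2,3)S 4/6
(2,4)S 2/3
(3,0)N 1/3
(3,1)S 2/5
(3,2)N 1/5
(3,3)N 1/5
(3,4)S 2/3
The smallest same-type fraction is 1/5 at (3,2), which reduces to 1/5. Any threshold above that leaves this individual unsatisfied.

1/5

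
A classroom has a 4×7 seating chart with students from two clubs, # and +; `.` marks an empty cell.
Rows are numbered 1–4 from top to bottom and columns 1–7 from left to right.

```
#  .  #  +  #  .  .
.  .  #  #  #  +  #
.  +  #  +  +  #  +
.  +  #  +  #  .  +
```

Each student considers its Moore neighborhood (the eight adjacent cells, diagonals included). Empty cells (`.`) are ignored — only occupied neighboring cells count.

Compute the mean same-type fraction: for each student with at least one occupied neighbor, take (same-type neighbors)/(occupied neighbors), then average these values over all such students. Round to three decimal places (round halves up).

Row 1: (1,1)# — no occupied neighbors · (1,3)# 2/3 · (1,4)+ 0/5 · (1,5)# 2/4
Row 2: (2,3)# 3/6 · (2,4)# 5/8 · (2,5)# 3/7 · (2,6)+ 2/6 · (2,7)# 1/3
Row 3: (3,2)+ 1/4 · (3,3)# 3/7 · (3,4)+ 2/8 · (3,5)+ 3/7 · (3,6)# 3/7 · (3,7)+ 2/4
Row 4: (4,2)+ 1/3 · (4,3)# 1/5 · (4,4)+ 2/5 · (4,5)# 1/4 · (4,7)+ 1/2
Sum over 19 students: 2/3 + 0/5 + 2/4 + 3/6 + 5/8 + 3/7 + 2/6 + 1/3 + 1/4 + 3/7 + 2/8 + 3/7 + 3/7 + 2/4 + 1/3 + 1/5 + 2/5 + 1/4 + 1/2 = 6179/840; mean = 6179/840 ÷ 19 = 6179/15960 = 0.387155… → 0.387.

0.387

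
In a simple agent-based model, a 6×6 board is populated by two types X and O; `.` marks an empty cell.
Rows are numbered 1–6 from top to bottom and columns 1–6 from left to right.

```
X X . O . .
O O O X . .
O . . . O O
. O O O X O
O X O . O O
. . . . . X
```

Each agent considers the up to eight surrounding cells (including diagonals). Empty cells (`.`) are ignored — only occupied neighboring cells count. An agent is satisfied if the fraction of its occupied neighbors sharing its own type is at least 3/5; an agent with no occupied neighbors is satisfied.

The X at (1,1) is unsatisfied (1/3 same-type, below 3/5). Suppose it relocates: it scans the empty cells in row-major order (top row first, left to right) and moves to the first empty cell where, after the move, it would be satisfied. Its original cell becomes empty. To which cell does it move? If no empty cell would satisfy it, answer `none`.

(1,6)

Vacating (1,1). Empty cells in order:
  (1,3): 2/5 same-type → still unsatisfied.
  (1,5): 1/2 same-type → still unsatisfied.
  (1,6): 0/0 same-type → satisfied — stop here.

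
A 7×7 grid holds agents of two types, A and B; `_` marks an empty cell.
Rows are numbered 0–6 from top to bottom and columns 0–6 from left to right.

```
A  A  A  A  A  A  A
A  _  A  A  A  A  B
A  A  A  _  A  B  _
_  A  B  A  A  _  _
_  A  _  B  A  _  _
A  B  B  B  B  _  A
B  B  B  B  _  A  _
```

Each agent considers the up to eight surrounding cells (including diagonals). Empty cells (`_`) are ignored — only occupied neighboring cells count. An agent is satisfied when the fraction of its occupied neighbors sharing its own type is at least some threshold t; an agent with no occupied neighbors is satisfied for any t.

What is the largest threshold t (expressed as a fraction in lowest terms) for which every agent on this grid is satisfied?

(0,0)A 2/2
(0,1)A 4/4
(0,2)A 4/4
(0,3)A 5/5
(0,4)A 5/5
(0,5)A 4/5
(0,6)A 2/3
(1,0)A 4/4
(1,2)A 6/6
(1,3)A 7/7
(1,4)A 6/7
(1,5)A 5/7
(1,6)B 1/4
(2,0)A 3/3
(2,1)A 5/6
(2,2)A 5/6
(2,4)A 5/6
(2,5)B 1/5
(3,1)A 4/5
(3,2)B 1/6
(3,3)A 4/6
(3,4)A 3/5
(4,1)A 2/5
(4,3)B 4/7
(4,4)A 2/5
(5,0)A 1/4
(5,1)B 4/6
(5,2)B 6/7
(5,3)B 5/6
(5,4)B 3/5
(5,6)A 1/1
(6,0)B 2/3
(6,1)B 4/5
(6,2)B 5/5
(6,3)B 4/4
(6,5)A 1/2
The smallest same-type fraction is 1/6 at (3,2), which reduces to 1/6. Any threshold above that leaves this agent unsatisfied.

1/6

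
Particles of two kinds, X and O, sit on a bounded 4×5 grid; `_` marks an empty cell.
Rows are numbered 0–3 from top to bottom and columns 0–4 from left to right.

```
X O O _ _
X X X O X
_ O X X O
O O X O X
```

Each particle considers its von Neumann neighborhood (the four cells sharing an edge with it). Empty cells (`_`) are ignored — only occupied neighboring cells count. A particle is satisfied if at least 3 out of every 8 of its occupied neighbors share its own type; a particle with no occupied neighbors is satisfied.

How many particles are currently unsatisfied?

Row 0: (0,0)X 1/2 satisfied · (0,1)O 1/3 not · (0,2)O 1/2 satisfied
Row 1: (1,0)X 2/2 satisfied · (1,1)X 2/4 satisfied · (1,2)X 2/4 satisfied · (1,3)O 0/3 not · (1,4)X 0/2 not
Row 2: (2,1)O 1/3 not · (2,2)X 3/4 satisfied · (2,3)X 1/4 not · (2,4)O 0/3 not
Row 3: (3,0)O 1/1 satisfied · (3,1)O 2/3 satisfied · (3,2)X 1/3 not · (3,3)O 0/3 not · (3,4)X 0/2 not
Unsatisfied: (0,1), (1,3), (1,4), (2,1), (2,3), (2,4), (3,2), (3,3), (3,4) — 9 in total.

9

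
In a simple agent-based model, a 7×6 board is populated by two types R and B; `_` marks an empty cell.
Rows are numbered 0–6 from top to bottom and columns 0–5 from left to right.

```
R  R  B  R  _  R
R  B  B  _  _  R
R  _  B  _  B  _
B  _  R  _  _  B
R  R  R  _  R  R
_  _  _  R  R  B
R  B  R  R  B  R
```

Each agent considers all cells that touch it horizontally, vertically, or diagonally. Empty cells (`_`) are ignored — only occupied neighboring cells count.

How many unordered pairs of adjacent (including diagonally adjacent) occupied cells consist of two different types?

25

Scan each occupied cell's neighbors to the right and below (and the two forward diagonals) so each pair is counted once.
From row 0: 6 unlike of 12 pairs (running 6/12).
From row 1: 3 unlike of 7 pairs (running 9/19).
From row 2: 2 unlike of 3 pairs (running 11/22).
From row 3: 4 unlike of 6 pairs (running 15/28).
From row 4: 2 unlike of 9 pairs (running 17/37).
From row 5: 4 unlike of 10 pairs (running 21/47).
From row 6: 4 unlike of 5 pairs (running 25/52).
Total adjacent occupied pairs: 52; unlike-type pairs: 25.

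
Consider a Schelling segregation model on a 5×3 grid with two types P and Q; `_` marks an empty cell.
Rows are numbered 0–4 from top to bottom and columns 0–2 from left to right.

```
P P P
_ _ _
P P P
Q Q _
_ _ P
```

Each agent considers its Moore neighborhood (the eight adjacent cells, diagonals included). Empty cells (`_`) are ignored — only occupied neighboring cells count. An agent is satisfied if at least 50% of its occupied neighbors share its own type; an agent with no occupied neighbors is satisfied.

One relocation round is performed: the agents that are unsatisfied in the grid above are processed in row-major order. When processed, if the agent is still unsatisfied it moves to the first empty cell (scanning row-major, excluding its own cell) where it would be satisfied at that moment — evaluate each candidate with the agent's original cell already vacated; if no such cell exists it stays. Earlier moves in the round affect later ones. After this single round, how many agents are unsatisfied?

Initially unsatisfied (in order): (2,0), (3,0), (3,1), (4,2).
  (2,0) → (1,0).
  (3,0): now satisfied by earlier moves; stays.
  (3,1) → (4,0).
  (4,2): now satisfied by earlier moves; stays.
Resulting grid:
P P P
P _ _
_ P P
Q _ _
Q _ P
All satisfied now.

0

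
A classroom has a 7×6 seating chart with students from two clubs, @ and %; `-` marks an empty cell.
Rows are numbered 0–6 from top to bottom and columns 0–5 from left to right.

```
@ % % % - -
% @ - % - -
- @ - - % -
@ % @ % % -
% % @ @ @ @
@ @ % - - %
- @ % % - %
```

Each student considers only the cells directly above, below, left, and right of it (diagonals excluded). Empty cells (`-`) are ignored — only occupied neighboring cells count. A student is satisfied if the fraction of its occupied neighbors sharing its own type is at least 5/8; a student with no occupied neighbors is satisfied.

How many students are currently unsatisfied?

18

Row 0: (0,0)@ 0/2 not · (0,1)% 1/3 not · (0,2)% 2/2 satisfied · (0,3)% 2/2 satisfied
Row 1: (1,0)% 0/2 not · (1,1)@ 1/3 not · (1,3)% 1/1 satisfied
Row 2: (2,1)@ 1/2 not · (2,4)% 1/1 satisfied
Row 3: (3,0)@ 0/2 not · (3,1)% 1/4 not · (3,2)@ 1/3 not · (3,3)% 1/3 not · (3,4)% 2/3 satisfied
Row 4: (4,0)% 1/3 not · (4,1)% 2/4 not · (4,2)@ 2/4 not · (4,3)@ 2/3 satisfied · (4,4)@ 2/3 satisfied · (4,5)@ 1/2 not
Row 5: (5,0)@ 1/2 not · (5,1)@ 2/4 not · (5,2)% 1/3 not · (5,5)% 1/2 not
Row 6: (6,1)@ 1/2 not · (6,2)% 2/3 satisfied · (6,3)% 1/1 satisfied · (6,5)% 1/1 satisfied
Unsatisfied: (0,0), (0,1), (1,0), (1,1), (2,1), (3,0), (3,1), (3,2), (3,3), (4,0), (4,1), (4,2), (4,5), (5,0), (5,1), (5,2), (5,5), (6,1) — 18 in total.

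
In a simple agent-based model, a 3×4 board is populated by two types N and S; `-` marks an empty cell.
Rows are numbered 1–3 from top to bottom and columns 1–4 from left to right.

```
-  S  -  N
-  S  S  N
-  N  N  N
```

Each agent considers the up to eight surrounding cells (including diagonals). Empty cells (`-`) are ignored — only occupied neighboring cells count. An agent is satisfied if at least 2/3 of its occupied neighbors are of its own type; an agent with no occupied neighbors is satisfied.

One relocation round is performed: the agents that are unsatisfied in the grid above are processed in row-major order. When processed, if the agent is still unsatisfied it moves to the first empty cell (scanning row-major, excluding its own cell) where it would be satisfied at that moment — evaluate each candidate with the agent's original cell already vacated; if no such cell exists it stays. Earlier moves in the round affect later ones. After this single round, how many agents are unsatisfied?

Initially unsatisfied (in order): (1,4), (2,2), (2,3), (3,2), (3,3).
  (1,4): no empty cell satisfies it; stays.
  (2,2) → (1,1).
  (2,3) → (2,1).
  (3,2) → (1,3).
  (3,3): now satisfied by earlier moves; stays.
Resulting grid:
S S N N
S - - N
- - N N
All satisfied now.

0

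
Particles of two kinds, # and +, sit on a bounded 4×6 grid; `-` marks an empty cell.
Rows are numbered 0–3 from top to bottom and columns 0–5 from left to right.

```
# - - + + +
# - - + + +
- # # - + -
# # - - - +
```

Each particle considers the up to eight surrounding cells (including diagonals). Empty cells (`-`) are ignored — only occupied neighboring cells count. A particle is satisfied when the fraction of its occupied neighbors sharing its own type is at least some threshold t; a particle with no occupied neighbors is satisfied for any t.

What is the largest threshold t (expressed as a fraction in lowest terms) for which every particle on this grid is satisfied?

(0,0)# 1/1
(0,3)+ 3/3
(0,4)+ 5/5
(0,5)+ 3/3
(1,0)# 2/2
(1,3)+ 4/5
(1,4)+ 6/6
(1,5)+ 4/4
(2,1)# 4/4
(2,2)# 2/3
(2,4)+ 4/4
(3,0)# 2/2
(3,1)# 3/3
(3,5)+ 1/1
The smallest same-type fraction is 2/3 at (2,2), which reduces to 2/3. Any threshold above that leaves this particle unsatisfied.

2/3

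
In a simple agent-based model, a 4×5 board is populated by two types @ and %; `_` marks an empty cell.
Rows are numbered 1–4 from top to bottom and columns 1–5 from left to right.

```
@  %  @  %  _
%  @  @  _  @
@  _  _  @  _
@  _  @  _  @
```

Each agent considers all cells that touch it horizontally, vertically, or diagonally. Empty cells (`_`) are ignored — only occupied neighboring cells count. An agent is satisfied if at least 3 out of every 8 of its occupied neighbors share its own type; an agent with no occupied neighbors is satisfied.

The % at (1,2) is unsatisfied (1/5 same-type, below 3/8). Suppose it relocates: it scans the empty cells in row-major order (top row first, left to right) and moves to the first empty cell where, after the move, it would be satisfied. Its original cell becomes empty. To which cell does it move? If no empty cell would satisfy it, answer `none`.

Vacating (1,2). Empty cells in order:
  (1,5): 1/2 same-type → satisfied — stop here.

(1,5)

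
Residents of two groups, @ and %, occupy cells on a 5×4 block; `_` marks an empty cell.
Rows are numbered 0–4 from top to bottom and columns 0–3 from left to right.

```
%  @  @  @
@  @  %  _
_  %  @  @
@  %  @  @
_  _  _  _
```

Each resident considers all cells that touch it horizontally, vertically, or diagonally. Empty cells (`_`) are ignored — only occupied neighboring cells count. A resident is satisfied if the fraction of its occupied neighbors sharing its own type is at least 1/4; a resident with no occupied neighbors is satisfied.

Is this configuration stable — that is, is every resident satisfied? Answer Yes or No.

No

(0,0)% 0/3 ✗
(0,1)@ 3/5 ✓
(0,2)@ 3/4 ✓
(0,3)@ 1/2 ✓
(1,0)@ 2/4 ✓
(1,1)@ 4/7 ✓
(1,2)% 1/7 ✗
(2,1)% 2/7 ✓
(2,2)@ 4/7 ✓
(2,3)@ 3/4 ✓
(3,0)@ 0/2 ✗
(3,1)% 1/4 ✓
(3,2)@ 3/5 ✓
(3,3)@ 3/3 ✓
For instance (0,0) has only 0/3 same-type neighbors, below 1/4.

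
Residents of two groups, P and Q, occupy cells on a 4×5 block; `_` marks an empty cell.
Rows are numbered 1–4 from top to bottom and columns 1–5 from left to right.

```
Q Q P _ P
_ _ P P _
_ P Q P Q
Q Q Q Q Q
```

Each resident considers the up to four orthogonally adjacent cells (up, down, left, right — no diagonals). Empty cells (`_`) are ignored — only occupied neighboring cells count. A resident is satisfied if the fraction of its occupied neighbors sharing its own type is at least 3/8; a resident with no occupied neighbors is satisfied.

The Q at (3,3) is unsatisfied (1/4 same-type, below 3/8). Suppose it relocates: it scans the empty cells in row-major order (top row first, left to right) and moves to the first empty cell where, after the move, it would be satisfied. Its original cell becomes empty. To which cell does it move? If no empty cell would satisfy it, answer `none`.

Vacating (3,3). Empty cells in order:
  (1,4): 0/3 same-type → still unsatisfied.
  (2,1): 1/1 same-type → satisfied — stop here.

(2,1)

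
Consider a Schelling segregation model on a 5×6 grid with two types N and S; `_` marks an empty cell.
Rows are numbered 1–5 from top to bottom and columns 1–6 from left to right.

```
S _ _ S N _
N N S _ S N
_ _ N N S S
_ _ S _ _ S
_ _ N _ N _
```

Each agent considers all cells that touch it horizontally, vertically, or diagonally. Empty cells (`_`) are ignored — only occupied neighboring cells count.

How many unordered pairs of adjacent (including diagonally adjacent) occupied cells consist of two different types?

16

Scan each occupied cell's neighbors to the right and below (and the two forward diagonals) so each pair is counted once.
Row 1: S(1,1)–N(2,1)≠ S(1,1)–N(2,2)≠ S(1,4)–N(1,5)≠ S(1,4)–S(2,5)= S(1,4)–S(2,3)= N(1,5)–S(2,5)≠ N(1,5)–N(2,6)=  → 4/7 unlike.
Row 2: N(2,1)–N(2,2)= N(2,2)–S(2,3)≠ N(2,2)–N(3,3)= S(2,3)–N(3,3)≠ S(2,3)–N(3,4)≠ S(2,5)–N(2,6)≠ S(2,5)–S(3,5)= S(2,5)–S(3,6)= S(2,5)–N(3,4)≠ N(2,6)–S(3,6)≠ N(2,6)–S(3,5)≠  → 7/11 unlike.
Row 3: N(3,3)–N(3,4)= N(3,3)–S(4,3)≠ N(3,4)–S(3,5)≠ N(3,4)–S(4,3)≠ S(3,5)–S(3,6)= S(3,5)–S(4,6)= S(3,6)–S(4,6)=  → 3/7 unlike.
Row 4: S(4,3)–N(5,3)≠ S(4,6)–N(5,5)≠  → 2/2 unlike.
Total adjacent occupied pairs: 27; unlike-type pairs: 16.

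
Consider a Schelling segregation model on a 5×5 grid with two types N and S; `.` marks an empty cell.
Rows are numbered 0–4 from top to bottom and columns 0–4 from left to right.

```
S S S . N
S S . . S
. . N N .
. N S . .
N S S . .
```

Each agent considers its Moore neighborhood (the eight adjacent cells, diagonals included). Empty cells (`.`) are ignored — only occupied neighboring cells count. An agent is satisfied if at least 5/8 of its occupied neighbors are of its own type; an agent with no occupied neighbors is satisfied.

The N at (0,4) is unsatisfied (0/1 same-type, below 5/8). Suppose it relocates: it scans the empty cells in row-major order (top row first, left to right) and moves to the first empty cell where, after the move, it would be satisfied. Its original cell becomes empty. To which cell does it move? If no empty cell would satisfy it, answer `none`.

Vacating (0,4). Empty cells in order:
  (0,3): 0/2 same-type → still unsatisfied.
  (1,2): 2/5 same-type → still unsatisfied.
  (1,3): 2/4 same-type → still unsatisfied.
  (2,0): 1/3 same-type → still unsatisfied.
  (2,1): 2/5 same-type → still unsatisfied.
  (2,4): 1/2 same-type → still unsatisfied.
  (3,0): 2/3 same-type → satisfied — stop here.

(3,0)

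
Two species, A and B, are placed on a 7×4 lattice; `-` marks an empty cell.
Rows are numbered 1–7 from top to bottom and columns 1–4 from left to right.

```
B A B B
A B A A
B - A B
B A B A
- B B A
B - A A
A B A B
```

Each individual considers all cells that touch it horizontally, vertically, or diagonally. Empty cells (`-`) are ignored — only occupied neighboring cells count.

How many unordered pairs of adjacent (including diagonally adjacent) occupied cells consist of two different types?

Scan each occupied cell's neighbors to the right and below (and the two forward diagonals) so each pair is counted once.
From row 1: 8 unlike of 13 pairs (running 8/13).
From row 2: 6 unlike of 10 pairs (running 14/23).
From row 3: 4 unlike of 8 pairs (running 18/31).
From row 4: 7 unlike of 11 pairs (running 25/42).
From row 5: 4 unlike of 8 pairs (running 29/50).
From row 6: 4 unlike of 8 pairs (running 33/58).
From row 7: 3 unlike of 3 pairs (running 36/61).
Total adjacent occupied pairs: 61; unlike-type pairs: 36.

36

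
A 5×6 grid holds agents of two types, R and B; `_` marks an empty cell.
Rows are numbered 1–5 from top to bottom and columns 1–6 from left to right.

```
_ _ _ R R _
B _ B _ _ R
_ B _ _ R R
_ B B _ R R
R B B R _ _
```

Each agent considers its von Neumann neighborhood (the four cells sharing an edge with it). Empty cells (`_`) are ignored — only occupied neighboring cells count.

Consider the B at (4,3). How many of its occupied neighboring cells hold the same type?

2

Occupied neighbors of (4,3): (5,3)=B, (4,2)=B.
Same type (B): 2 of 2.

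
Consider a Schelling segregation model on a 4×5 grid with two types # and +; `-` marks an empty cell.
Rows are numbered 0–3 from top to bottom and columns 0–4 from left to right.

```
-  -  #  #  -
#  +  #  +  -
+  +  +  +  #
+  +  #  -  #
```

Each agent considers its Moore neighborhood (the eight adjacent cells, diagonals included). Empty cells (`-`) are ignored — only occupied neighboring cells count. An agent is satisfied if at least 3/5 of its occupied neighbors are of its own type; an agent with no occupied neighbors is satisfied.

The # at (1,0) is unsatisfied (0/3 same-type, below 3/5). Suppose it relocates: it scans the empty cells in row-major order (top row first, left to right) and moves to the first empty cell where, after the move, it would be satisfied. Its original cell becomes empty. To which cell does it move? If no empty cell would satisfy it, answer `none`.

(0,1)

Vacating (1,0). Empty cells in order:
  (0,0): 0/1 same-type → still unsatisfied.
  (0,1): 2/3 same-type → satisfied — stop here.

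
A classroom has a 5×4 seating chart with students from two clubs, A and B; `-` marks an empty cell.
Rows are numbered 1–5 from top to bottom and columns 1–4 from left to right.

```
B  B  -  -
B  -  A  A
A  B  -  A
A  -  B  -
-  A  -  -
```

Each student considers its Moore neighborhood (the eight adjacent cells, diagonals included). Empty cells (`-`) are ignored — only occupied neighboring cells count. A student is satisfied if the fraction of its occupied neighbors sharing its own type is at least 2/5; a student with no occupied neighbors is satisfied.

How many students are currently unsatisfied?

2

Row 1: (1,1)B 2/2 ok · (1,2)B 2/3 ok
Row 2: (2,1)B 3/4 ok · (2,3)A 2/4 ok · (2,4)A 2/2 ok
Row 3: (3,1)A 1/3 unhappy · (3,2)B 2/5 ok · (3,4)A 2/3 ok
Row 4: (4,1)A 2/3 ok · (4,3)B 1/3 unhappy
Row 5: (5,2)A 1/2 ok
Unsatisfied: (3,1), (4,3) — 2 in total.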